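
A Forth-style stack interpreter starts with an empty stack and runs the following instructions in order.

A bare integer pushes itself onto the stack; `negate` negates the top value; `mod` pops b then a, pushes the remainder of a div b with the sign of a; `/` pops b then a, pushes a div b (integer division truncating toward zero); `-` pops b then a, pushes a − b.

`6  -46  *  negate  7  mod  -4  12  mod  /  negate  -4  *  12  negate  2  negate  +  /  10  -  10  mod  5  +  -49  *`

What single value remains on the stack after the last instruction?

6      → 6
-46    → 6 -46
*      → -276
negate → 276
7      → 276 7
mod    → 3
-4     → 3 -4
12     → 3 -4 12
mod    → 3 -4
/      → 0
negate → 0
-4     → 0 -4
*      → 0
12     → 0 12
negate → 0 -12
2      → 0 -12 2
negate → 0 -12 -2
+      → 0 -14
/      → 0
10     → 0 10
-      → -10
10     → -10 10
mod    → 0
5      → 0 5
+      → 5
-49    → 5 -49
*      → -245

-245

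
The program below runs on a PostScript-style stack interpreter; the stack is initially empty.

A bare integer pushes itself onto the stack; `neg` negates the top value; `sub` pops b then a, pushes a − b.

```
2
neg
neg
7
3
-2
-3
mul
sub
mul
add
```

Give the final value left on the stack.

-19

2   -> [2]
neg -> [-2]
neg -> [2]
7   -> [2, 7]
3   -> [2, 7, 3]
-2  -> [2, 7, 3, -2]
-3  -> [2, 7, 3, -2, -3]
mul -> [2, 7, 3, 6]
sub -> [2, 7, -3]
mul -> [2, -21]
add -> [-19]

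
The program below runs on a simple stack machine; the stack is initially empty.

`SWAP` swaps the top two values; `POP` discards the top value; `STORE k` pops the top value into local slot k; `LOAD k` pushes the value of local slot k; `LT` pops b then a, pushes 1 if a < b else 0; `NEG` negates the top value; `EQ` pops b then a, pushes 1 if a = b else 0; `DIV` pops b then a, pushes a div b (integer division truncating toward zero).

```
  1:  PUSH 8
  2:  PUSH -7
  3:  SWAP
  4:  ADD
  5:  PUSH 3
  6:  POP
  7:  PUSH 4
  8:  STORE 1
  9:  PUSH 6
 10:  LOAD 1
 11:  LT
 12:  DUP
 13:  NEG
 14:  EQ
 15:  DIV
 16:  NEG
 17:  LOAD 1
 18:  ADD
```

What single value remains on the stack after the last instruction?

3

PUSH 8   [8]
PUSH -7  [8, -7]
SWAP     [-7, 8]
ADD      [1]
PUSH 3   [1, 3]
POP      [1]
PUSH 4   [1, 4]
STORE 1  [1]
PUSH 6   [1, 6]
LOAD 1   [1, 6, 4]
LT       [1, 0]
DUP      [1, 0, 0]
NEG      [1, 0, 0]
EQ       [1, 1]
DIV      [1]
NEG      [-1]
LOAD 1   [-1, 4]
ADD      [3]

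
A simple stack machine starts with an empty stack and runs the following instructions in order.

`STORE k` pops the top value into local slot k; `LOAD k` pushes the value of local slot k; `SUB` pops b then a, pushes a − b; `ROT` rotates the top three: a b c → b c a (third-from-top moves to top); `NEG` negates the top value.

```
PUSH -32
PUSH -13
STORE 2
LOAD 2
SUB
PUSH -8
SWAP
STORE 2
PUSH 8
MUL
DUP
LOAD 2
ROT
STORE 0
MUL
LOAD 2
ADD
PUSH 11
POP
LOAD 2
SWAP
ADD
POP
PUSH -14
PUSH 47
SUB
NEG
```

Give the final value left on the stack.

PUSH -32 -> [-32]
PUSH -13 -> [-32, -13]
STORE 2  -> [-32]
LOAD 2   -> [-32, -13]
SUB      -> [-19]
PUSH -8  -> [-19, -8]
SWAP     -> [-8, -19]
STORE 2  -> [-8]
PUSH 8   -> [-8, 8]
MUL      -> [-64]
DUP      -> [-64, -64]
LOAD 2   -> [-64, -64, -19]
ROT      -> [-64, -19, -64]
STORE 0  -> [-64, -19]
MUL      -> [1216]
LOAD 2   -> [1216, -19]
ADD      -> [1197]
PUSH 11  -> [1197, 11]
POP      -> [1197]
LOAD 2   -> [1197, -19]
SWAP     -> [-19, 1197]
ADD      -> [1178]
POP      -> []
PUSH -14 -> [-14]
PUSH 47  -> [-14, 47]
SUB      -> [-61]
NEG      -> [61]

61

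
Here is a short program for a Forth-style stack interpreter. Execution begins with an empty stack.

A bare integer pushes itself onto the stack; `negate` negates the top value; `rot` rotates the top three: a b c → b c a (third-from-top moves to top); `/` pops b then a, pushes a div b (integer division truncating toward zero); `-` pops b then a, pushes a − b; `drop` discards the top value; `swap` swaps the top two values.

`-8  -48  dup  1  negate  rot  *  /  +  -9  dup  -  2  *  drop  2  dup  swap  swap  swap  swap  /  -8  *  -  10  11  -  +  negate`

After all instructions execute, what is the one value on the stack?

-8      -8
-48     -8 -48
dup     -8 -48 -48
1       -8 -48 -48 1
negate  -8 -48 -48 -1
rot     -8 -48 -1 -48
*       -8 -48 48
/       -8 -1
+       -9
-9      -9 -9
dup     -9 -9 -9
-       -9 0
2       -9 0 2
*       -9 0
drop    -9
2       -9 2
dup     -9 2 2
swap    -9 2 2
swap    -9 2 2
swap    -9 2 2
swap    -9 2 2
/       -9 1
-8      -9 1 -8
*       -9 -8
-       -1
10      -1 10
11      -1 10 11
-       -1 -1
+       -2
negate  2

2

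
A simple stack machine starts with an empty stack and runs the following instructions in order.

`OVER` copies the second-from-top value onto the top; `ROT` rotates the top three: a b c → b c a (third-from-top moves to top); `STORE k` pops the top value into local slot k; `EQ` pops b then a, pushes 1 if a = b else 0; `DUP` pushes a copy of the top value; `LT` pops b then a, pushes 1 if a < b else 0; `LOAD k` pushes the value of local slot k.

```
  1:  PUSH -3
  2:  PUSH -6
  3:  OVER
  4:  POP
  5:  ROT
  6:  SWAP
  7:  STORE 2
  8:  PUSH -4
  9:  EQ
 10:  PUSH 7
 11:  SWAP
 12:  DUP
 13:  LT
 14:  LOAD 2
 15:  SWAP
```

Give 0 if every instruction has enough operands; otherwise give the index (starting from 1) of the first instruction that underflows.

PUSH -3  -3
PUSH -6  -3 -6
OVER     -3 -6 -3
POP      -3 -6
ROT  — needs 3 operands, stack has 2 → underflow

5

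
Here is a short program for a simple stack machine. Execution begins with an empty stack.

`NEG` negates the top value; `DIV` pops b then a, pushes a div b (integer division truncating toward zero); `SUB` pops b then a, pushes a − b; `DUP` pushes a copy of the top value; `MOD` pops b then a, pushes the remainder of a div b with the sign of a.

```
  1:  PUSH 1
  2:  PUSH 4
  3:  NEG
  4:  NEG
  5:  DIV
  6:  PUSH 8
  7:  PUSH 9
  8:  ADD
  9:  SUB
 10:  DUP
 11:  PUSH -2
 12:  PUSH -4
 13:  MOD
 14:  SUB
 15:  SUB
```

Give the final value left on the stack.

-2

PUSH 1  -> [1]
PUSH 4  -> [1, 4]
NEG     -> [1, -4]
NEG     -> [1, 4]
DIV     -> [0]
PUSH 8  -> [0, 8]
PUSH 9  -> [0, 8, 9]
ADD     -> [0, 17]
SUB     -> [-17]
DUP     -> [-17, -17]
PUSH -2 -> [-17, -17, -2]
PUSH -4 -> [-17, -17, -2, -4]
MOD     -> [-17, -17, -2]
SUB     -> [-17, -15]
SUB     -> [-2]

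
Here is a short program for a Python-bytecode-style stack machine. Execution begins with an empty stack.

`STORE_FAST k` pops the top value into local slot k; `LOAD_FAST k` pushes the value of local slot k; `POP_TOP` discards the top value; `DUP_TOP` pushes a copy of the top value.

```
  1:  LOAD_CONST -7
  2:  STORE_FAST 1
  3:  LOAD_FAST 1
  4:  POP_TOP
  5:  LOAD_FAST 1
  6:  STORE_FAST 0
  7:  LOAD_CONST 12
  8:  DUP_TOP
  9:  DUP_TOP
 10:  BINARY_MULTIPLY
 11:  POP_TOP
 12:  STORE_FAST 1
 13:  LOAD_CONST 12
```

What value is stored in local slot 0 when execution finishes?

-7

LOAD_CONST -7   -> -7
STORE_FAST 1    -> (empty)
LOAD_FAST 1     -> -7
POP_TOP         -> (empty)
LOAD_FAST 1     -> -7
STORE_FAST 0    -> (empty)
LOAD_CONST 12   -> 12
DUP_TOP         -> 12 12
DUP_TOP         -> 12 12 12
BINARY_MULTIPLY -> 12 144
POP_TOP         -> 12
STORE_FAST 1    -> (empty)
LOAD_CONST 12   -> 12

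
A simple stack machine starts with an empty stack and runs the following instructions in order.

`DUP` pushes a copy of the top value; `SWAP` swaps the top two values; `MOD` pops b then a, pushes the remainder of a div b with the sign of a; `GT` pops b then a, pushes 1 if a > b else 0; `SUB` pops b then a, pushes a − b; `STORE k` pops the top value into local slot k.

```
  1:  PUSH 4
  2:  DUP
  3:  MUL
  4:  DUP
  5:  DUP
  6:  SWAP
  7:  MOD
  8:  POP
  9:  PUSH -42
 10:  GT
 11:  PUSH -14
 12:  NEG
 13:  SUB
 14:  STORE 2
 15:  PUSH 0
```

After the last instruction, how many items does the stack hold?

1

PUSH 4    [4]
DUP       [4, 4]
MUL       [16]
DUP       [16, 16]
DUP       [16, 16, 16]
SWAP      [16, 16, 16]
MOD       [16, 0]
POP       [16]
PUSH -42  [16, -42]
GT        [1]
PUSH -14  [1, -14]
NEG       [1, 14]
SUB       [-13]
STORE 2   []
PUSH 0    [0]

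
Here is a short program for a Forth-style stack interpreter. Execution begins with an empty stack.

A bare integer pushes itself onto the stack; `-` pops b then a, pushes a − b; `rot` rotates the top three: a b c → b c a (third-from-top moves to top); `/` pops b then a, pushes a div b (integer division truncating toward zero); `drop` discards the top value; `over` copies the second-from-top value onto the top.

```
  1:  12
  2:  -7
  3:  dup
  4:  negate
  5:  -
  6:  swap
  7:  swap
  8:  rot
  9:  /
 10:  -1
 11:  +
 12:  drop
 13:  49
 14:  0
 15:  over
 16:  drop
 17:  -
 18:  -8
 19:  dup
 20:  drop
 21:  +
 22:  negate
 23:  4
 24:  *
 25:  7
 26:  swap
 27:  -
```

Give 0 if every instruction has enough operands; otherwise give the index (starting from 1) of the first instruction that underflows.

8

12     -> [12]
-7     -> [12, -7]
dup    -> [12, -7, -7]
negate -> [12, -7, 7]
-      -> [12, -14]
swap   -> [-14, 12]
swap   -> [12, -14]
rot  — needs 3 operands, stack has 2 → underflow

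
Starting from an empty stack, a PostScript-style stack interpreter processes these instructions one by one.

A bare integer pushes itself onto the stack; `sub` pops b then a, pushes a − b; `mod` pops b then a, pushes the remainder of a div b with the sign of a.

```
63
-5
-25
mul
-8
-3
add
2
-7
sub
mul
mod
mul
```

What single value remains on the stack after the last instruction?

1638

63   63
-5   63 -5
-25  63 -5 -25
mul  63 125
-8   63 125 -8
-3   63 125 -8 -3
add  63 125 -11
2    63 125 -11 2
-7   63 125 -11 2 -7
sub  63 125 -11 9
mul  63 125 -99
mod  63 26
mul  1638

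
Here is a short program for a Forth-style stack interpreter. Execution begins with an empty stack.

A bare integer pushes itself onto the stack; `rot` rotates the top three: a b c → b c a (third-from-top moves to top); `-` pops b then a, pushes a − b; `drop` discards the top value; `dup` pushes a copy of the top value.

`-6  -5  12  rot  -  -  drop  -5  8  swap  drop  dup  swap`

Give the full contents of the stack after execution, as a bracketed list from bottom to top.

[8, 8]

-6    -6
-5    -6 -5
12    -6 -5 12
rot   -5 12 -6
-     -5 18
-     -23
drop  (empty)
-5    -5
8     -5 8
swap  8 -5
drop  8
dup   8 8
swap  8 8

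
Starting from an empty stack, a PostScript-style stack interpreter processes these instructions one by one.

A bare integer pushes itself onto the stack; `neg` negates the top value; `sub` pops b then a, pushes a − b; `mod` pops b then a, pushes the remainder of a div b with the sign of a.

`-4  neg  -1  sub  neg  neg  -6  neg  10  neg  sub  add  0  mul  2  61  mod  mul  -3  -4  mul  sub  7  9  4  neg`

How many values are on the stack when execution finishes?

4

-4  → [-4]
neg → [4]
-1  → [4, -1]
sub → [5]
neg → [-5]
neg → [5]
-6  → [5, -6]
neg → [5, 6]
10  → [5, 6, 10]
neg → [5, 6, -10]
sub → [5, 16]
add → [21]
0   → [21, 0]
mul → [0]
2   → [0, 2]
61  → [0, 2, 61]
mod → [0, 2]
mul → [0]
-3  → [0, -3]
-4  → [0, -3, -4]
mul → [0, 12]
sub → [-12]
7   → [-12, 7]
9   → [-12, 7, 9]
4   → [-12, 7, 9, 4]
neg → [-12, 7, 9, -4]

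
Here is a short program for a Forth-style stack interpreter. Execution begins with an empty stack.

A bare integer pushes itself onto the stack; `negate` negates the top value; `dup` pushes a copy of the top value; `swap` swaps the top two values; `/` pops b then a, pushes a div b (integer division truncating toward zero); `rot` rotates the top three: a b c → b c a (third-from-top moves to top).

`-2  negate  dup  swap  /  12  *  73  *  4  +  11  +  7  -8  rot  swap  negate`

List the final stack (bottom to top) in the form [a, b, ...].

[7, 891, 8]

-2     -> [-2]
negate -> [2]
dup    -> [2, 2]
swap   -> [2, 2]
/      -> [1]
12     -> [1, 12]
*      -> [12]
73     -> [12, 73]
*      -> [876]
4      -> [876, 4]
+      -> [880]
11     -> [880, 11]
+      -> [891]
7      -> [891, 7]
-8     -> [891, 7, -8]
rot    -> [7, -8, 891]
swap   -> [7, 891, -8]
negate -> [7, 891, 8]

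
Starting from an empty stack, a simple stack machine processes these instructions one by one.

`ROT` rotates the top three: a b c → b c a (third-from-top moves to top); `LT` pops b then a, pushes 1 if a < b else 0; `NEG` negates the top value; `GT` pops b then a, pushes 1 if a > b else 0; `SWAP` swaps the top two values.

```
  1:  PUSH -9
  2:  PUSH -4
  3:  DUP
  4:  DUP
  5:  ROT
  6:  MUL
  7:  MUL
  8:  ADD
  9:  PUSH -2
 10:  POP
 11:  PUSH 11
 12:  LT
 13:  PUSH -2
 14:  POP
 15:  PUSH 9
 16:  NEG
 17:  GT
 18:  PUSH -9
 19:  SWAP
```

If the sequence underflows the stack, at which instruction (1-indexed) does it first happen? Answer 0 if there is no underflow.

0

PUSH -9 : -9
PUSH -4 : -9 -4
DUP     : -9 -4 -4
DUP     : -9 -4 -4 -4
ROT     : -9 -4 -4 -4
MUL     : -9 -4 16
MUL     : -9 -64
ADD     : -73
PUSH -2 : -73 -2
POP     : -73
PUSH 11 : -73 11
LT      : 1
PUSH -2 : 1 -2
POP     : 1
PUSH 9  : 1 9
NEG     : 1 -9
GT      : 1
PUSH -9 : 1 -9
SWAP    : -9 1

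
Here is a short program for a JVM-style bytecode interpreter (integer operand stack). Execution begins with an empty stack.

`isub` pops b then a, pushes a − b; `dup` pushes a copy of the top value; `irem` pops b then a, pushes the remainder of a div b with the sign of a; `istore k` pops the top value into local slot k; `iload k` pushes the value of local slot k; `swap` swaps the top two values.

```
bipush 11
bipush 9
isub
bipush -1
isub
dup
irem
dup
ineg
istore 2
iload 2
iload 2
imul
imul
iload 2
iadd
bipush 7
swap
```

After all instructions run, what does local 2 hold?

bipush 11 → 11
bipush 9  → 11 9
isub      → 2
bipush -1 → 2 -1
isub      → 3
dup       → 3 3
irem      → 0
dup       → 0 0
ineg      → 0 0
istore 2  → 0
iload 2   → 0 0
iload 2   → 0 0 0
imul      → 0 0
imul      → 0
iload 2   → 0 0
iadd      → 0
bipush 7  → 0 7
swap      → 7 0

0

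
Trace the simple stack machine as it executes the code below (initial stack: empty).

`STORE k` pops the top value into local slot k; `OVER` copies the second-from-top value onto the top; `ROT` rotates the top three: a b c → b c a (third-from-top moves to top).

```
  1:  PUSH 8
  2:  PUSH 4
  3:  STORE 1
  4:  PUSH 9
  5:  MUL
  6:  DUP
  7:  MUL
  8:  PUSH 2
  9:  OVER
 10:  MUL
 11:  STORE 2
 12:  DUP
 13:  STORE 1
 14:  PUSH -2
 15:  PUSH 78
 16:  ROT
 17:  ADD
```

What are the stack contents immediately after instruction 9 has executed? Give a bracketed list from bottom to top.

[5184, 2, 5184]

PUSH 8  -> 8
PUSH 4  -> 8 4
STORE 1 -> 8
PUSH 9  -> 8 9
MUL     -> 72
DUP     -> 72 72
MUL     -> 5184
PUSH 2  -> 5184 2
OVER    -> 5184 2 5184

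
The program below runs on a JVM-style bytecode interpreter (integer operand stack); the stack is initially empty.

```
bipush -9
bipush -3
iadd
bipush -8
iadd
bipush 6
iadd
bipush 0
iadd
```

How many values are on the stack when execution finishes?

1

bipush -9  -9
bipush -3  -9 -3
iadd       -12
bipush -8  -12 -8
iadd       -20
bipush 6   -20 6
iadd       -14
bipush 0   -14 0
iadd       -14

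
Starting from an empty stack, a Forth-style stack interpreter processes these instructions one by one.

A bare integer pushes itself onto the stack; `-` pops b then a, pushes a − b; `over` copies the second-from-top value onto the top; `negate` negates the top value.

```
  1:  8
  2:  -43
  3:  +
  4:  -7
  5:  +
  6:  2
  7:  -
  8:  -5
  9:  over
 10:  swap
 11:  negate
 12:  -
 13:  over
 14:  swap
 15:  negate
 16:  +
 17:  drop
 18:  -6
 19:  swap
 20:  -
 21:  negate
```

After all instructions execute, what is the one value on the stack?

8      : [8]
-43    : [8, -43]
+      : [-35]
-7     : [-35, -7]
+      : [-42]
2      : [-42, 2]
-      : [-44]
-5     : [-44, -5]
over   : [-44, -5, -44]
swap   : [-44, -44, -5]
negate : [-44, -44, 5]
-      : [-44, -49]
over   : [-44, -49, -44]
swap   : [-44, -44, -49]
negate : [-44, -44, 49]
+      : [-44, 5]
drop   : [-44]
-6     : [-44, -6]
swap   : [-6, -44]
-      : [38]
negate : [-38]

-38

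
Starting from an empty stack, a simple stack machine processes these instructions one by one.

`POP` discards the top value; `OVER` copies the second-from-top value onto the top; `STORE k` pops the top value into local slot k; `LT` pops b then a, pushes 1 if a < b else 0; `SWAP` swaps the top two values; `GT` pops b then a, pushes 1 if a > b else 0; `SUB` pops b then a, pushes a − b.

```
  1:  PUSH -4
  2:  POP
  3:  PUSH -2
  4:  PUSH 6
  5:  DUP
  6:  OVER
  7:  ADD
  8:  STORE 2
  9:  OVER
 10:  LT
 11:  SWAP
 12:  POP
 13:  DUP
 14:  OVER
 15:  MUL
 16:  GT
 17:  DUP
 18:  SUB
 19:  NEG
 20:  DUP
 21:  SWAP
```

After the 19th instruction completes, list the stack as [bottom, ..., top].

[0]

PUSH -4 : [-4]
POP     : []
PUSH -2 : [-2]
PUSH 6  : [-2, 6]
DUP     : [-2, 6, 6]
OVER    : [-2, 6, 6, 6]
ADD     : [-2, 6, 12]
STORE 2 : [-2, 6]
OVER    : [-2, 6, -2]
LT      : [-2, 0]
SWAP    : [0, -2]
POP     : [0]
DUP     : [0, 0]
OVER    : [0, 0, 0]
MUL     : [0, 0]
GT      : [0]
DUP     : [0, 0]
SUB     : [0]
NEG     : [0]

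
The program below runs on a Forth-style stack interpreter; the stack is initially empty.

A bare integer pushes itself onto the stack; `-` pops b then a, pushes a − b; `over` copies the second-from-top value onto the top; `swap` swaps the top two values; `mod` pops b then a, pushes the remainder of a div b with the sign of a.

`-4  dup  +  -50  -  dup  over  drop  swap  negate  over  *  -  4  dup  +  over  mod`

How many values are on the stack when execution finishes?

2

-4     -> [-4]
dup    -> [-4, -4]
+      -> [-8]
-50    -> [-8, -50]
-      -> [42]
dup    -> [42, 42]
over   -> [42, 42, 42]
drop   -> [42, 42]
swap   -> [42, 42]
negate -> [42, -42]
over   -> [42, -42, 42]
*      -> [42, -1764]
-      -> [1806]
4      -> [1806, 4]
dup    -> [1806, 4, 4]
+      -> [1806, 8]
over   -> [1806, 8, 1806]
mod    -> [1806, 8]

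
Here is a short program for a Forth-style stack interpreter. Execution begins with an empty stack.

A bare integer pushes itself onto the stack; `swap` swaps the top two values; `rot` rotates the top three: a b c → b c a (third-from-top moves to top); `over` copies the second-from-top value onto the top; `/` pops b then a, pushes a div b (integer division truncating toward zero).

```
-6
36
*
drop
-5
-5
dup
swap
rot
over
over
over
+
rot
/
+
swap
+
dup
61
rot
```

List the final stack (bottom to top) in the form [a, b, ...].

-6   -> -6
36   -> -6 36
*    -> -216
drop -> (empty)
-5   -> -5
-5   -> -5 -5
dup  -> -5 -5 -5
swap -> -5 -5 -5
rot  -> -5 -5 -5
over -> -5 -5 -5 -5
over -> -5 -5 -5 -5 -5
over -> -5 -5 -5 -5 -5 -5
+    -> -5 -5 -5 -5 -10
rot  -> -5 -5 -5 -10 -5
/    -> -5 -5 -5 2
+    -> -5 -5 -3
swap -> -5 -3 -5
+    -> -5 -8
dup  -> -5 -8 -8
61   -> -5 -8 -8 61
rot  -> -5 -8 61 -8

[-5, -8, 61, -8]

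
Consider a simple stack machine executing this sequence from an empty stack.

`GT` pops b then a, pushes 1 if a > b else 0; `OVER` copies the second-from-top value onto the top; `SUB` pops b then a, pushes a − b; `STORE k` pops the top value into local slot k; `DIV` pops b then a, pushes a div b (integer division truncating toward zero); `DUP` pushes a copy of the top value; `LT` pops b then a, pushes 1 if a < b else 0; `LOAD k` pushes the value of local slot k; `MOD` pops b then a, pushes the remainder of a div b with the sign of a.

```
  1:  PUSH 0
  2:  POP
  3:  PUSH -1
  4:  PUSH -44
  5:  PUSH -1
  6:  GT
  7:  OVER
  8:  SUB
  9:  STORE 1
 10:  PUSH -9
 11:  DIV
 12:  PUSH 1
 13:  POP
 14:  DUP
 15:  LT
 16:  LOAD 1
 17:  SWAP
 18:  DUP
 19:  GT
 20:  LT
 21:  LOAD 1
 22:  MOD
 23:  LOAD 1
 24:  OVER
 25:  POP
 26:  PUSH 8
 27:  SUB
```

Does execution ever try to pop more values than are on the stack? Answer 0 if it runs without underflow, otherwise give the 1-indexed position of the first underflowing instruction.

PUSH 0   -> 0
POP      -> (empty)
PUSH -1  -> -1
PUSH -44 -> -1 -44
PUSH -1  -> -1 -44 -1
GT       -> -1 0
OVER     -> -1 0 -1
SUB      -> -1 1
STORE 1  -> -1
PUSH -9  -> -1 -9
DIV      -> 0
PUSH 1   -> 0 1
POP      -> 0
DUP      -> 0 0
LT       -> 0
LOAD 1   -> 0 1
SWAP     -> 1 0
DUP      -> 1 0 0
GT       -> 1 0
LT       -> 0
LOAD 1   -> 0 1
MOD      -> 0
LOAD 1   -> 0 1
OVER     -> 0 1 0
POP      -> 0 1
PUSH 8   -> 0 1 8
SUB      -> 0 -7

0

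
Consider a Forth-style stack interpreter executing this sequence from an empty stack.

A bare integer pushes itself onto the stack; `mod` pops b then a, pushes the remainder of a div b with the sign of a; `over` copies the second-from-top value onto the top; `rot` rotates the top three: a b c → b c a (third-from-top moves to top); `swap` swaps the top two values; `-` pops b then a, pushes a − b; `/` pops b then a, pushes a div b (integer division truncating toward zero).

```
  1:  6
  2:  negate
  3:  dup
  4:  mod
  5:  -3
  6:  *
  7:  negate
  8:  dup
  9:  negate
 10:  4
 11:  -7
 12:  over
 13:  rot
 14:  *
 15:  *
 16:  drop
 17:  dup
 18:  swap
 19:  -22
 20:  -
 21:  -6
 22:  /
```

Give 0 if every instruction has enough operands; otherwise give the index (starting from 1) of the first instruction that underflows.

0

6      → 6
negate → -6
dup    → -6 -6
mod    → 0
-3     → 0 -3
*      → 0
negate → 0
dup    → 0 0
negate → 0 0
4      → 0 0 4
-7     → 0 0 4 -7
over   → 0 0 4 -7 4
rot    → 0 0 -7 4 4
*      → 0 0 -7 16
*      → 0 0 -112
drop   → 0 0
dup    → 0 0 0
swap   → 0 0 0
-22    → 0 0 0 -22
-      → 0 0 22
-6     → 0 0 22 -6
/      → 0 0 -3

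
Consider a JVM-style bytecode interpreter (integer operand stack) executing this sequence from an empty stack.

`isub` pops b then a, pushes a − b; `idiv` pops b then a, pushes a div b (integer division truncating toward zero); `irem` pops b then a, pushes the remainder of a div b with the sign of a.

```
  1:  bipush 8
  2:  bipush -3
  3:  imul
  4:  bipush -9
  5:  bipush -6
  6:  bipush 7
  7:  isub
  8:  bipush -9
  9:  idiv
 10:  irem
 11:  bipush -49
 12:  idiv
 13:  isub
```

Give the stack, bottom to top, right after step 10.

[-24, 0]

bipush 8  → [8]
bipush -3 → [8, -3]
imul      → [-24]
bipush -9 → [-24, -9]
bipush -6 → [-24, -9, -6]
bipush 7  → [-24, -9, -6, 7]
isub      → [-24, -9, -13]
bipush -9 → [-24, -9, -13, -9]
idiv      → [-24, -9, 1]
irem      → [-24, 0]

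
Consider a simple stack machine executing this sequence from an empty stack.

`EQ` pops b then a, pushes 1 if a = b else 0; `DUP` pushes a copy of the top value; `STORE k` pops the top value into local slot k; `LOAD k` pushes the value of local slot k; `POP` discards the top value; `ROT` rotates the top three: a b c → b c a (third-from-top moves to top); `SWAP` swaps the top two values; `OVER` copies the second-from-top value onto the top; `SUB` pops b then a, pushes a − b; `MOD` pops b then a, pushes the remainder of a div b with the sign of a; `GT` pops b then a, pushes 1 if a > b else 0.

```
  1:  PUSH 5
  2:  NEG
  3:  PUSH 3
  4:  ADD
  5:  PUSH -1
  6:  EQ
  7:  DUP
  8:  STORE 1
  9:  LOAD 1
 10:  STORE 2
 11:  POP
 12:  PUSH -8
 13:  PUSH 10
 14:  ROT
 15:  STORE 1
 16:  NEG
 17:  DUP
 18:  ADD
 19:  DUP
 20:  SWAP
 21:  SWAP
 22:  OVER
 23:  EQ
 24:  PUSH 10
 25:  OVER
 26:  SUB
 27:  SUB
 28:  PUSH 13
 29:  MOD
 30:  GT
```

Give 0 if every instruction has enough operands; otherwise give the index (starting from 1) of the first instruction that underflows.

PUSH 5  : [5]
NEG     : [-5]
PUSH 3  : [-5, 3]
ADD     : [-2]
PUSH -1 : [-2, -1]
EQ      : [0]
DUP     : [0, 0]
STORE 1 : [0]
LOAD 1  : [0, 0]
STORE 2 : [0]
POP     : []
PUSH -8 : [-8]
PUSH 10 : [-8, 10]
ROT  — needs 3 operands, stack has 2 → underflow

14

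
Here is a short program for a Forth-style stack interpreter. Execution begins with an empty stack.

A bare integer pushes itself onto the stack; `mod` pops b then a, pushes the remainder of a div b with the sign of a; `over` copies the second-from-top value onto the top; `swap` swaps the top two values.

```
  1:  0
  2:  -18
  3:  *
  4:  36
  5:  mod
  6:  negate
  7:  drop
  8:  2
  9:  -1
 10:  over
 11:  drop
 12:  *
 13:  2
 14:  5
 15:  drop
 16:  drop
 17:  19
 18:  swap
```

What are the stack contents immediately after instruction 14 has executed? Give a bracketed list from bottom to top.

[-2, 2, 5]

0       0
-18     0 -18
*       0
36      0 36
mod     0
negate  0
drop    (empty)
2       2
-1      2 -1
over    2 -1 2
drop    2 -1
*       -2
2       -2 2
5       -2 2 5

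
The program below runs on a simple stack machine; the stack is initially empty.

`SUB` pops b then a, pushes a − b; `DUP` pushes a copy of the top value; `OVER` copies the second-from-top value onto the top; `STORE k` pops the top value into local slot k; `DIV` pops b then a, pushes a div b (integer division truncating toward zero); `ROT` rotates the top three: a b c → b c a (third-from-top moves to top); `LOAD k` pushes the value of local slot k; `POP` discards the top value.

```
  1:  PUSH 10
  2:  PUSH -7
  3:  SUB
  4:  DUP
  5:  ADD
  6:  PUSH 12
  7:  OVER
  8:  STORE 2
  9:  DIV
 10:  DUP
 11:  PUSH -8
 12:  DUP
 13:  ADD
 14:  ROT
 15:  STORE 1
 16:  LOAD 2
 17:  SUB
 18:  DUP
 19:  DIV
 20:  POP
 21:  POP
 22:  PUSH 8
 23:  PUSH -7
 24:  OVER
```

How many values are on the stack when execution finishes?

3

PUSH 10 → 10
PUSH -7 → 10 -7
SUB     → 17
DUP     → 17 17
ADD     → 34
PUSH 12 → 34 12
OVER    → 34 12 34
STORE 2 → 34 12
DIV     → 2
DUP     → 2 2
PUSH -8 → 2 2 -8
DUP     → 2 2 -8 -8
ADD     → 2 2 -16
ROT     → 2 -16 2
STORE 1 → 2 -16
LOAD 2  → 2 -16 34
SUB     → 2 -50
DUP     → 2 -50 -50
DIV     → 2 1
POP     → 2
POP     → (empty)
PUSH 8  → 8
PUSH -7 → 8 -7
OVER    → 8 -7 8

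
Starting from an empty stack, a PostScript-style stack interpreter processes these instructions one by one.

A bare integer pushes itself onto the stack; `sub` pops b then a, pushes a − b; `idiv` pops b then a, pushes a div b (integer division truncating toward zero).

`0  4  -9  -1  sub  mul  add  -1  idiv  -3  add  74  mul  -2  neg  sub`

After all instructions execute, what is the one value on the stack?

0    : 0
4    : 0 4
-9   : 0 4 -9
-1   : 0 4 -9 -1
sub  : 0 4 -8
mul  : 0 -32
add  : -32
-1   : -32 -1
idiv : 32
-3   : 32 -3
add  : 29
74   : 29 74
mul  : 2146
-2   : 2146 -2
neg  : 2146 2
sub  : 2144

2144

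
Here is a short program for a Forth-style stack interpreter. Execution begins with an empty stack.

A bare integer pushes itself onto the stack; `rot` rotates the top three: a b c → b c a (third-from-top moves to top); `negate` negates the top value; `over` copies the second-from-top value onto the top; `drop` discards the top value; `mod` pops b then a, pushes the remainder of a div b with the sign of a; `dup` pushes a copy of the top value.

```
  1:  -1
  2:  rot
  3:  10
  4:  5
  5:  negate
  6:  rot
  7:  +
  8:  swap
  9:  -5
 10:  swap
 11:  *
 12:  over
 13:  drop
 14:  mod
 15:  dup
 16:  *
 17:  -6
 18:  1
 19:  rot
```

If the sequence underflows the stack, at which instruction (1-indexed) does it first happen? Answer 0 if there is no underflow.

-1 → -1
rot  — needs 3 operands, stack has 1 → underflow

2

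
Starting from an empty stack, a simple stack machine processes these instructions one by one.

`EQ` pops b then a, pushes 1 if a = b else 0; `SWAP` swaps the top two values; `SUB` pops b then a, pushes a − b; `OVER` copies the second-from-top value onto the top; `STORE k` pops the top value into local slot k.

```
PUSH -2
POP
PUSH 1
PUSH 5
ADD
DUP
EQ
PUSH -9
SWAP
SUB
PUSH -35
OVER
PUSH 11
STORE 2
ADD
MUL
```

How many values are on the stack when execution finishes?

PUSH -2  : -2
POP      : (empty)
PUSH 1   : 1
PUSH 5   : 1 5
ADD      : 6
DUP      : 6 6
EQ       : 1
PUSH -9  : 1 -9
SWAP     : -9 1
SUB      : -10
PUSH -35 : -10 -35
OVER     : -10 -35 -10
PUSH 11  : -10 -35 -10 11
STORE 2  : -10 -35 -10
ADD      : -10 -45
MUL      : 450

1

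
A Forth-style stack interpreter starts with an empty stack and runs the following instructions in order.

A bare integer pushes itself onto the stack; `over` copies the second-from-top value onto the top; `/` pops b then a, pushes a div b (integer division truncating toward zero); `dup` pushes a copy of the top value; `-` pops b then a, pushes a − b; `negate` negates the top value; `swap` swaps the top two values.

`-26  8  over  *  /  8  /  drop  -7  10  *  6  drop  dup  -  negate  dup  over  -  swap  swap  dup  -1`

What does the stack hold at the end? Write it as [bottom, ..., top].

-26     [-26]
8       [-26, 8]
over    [-26, 8, -26]
*       [-26, -208]
/       [0]
8       [0, 8]
/       [0]
drop    []
-7      [-7]
10      [-7, 10]
*       [-70]
6       [-70, 6]
drop    [-70]
dup     [-70, -70]
-       [0]
negate  [0]
dup     [0, 0]
over    [0, 0, 0]
-       [0, 0]
swap    [0, 0]
swap    [0, 0]
dup     [0, 0, 0]
-1      [0, 0, 0, -1]

[0, 0, 0, -1]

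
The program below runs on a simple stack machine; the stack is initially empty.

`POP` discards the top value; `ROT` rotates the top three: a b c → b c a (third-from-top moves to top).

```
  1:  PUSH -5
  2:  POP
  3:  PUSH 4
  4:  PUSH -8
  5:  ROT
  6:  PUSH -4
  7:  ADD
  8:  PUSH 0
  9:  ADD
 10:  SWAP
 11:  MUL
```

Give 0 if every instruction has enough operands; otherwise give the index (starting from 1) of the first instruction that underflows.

5

PUSH -5  [-5]
POP      []
PUSH 4   [4]
PUSH -8  [4, -8]
ROT  — needs 3 operands, stack has 2 → underflow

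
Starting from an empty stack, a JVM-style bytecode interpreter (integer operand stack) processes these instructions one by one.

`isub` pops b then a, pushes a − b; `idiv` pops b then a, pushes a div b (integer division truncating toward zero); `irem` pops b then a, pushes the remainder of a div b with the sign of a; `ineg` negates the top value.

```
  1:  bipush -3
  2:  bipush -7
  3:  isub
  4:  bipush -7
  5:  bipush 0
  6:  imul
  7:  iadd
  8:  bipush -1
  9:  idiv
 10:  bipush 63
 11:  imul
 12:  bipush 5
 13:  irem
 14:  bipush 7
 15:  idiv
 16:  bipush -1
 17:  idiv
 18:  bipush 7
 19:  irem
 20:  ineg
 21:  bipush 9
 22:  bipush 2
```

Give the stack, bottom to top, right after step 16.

[0, -1]

bipush -3  [-3]
bipush -7  [-3, -7]
isub       [4]
bipush -7  [4, -7]
bipush 0   [4, -7, 0]
imul       [4, 0]
iadd       [4]
bipush -1  [4, -1]
idiv       [-4]
bipush 63  [-4, 63]
imul       [-252]
bipush 5   [-252, 5]
irem       [-2]
bipush 7   [-2, 7]
idiv       [0]
bipush -1  [0, -1]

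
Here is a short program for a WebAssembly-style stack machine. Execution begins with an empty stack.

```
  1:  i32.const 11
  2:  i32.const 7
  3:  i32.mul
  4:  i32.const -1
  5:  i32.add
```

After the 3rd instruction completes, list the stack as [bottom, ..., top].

[77]

i32.const 11  11
i32.const 7   11 7
i32.mul       77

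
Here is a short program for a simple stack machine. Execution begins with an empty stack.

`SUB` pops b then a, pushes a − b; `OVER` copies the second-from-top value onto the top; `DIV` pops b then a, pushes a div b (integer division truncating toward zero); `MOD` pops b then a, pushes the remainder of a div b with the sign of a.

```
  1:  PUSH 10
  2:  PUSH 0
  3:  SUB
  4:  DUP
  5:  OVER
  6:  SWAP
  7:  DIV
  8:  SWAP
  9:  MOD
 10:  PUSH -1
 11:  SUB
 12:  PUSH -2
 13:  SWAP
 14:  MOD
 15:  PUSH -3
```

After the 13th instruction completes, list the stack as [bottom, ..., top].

PUSH 10 → 10
PUSH 0  → 10 0
SUB     → 10
DUP     → 10 10
OVER    → 10 10 10
SWAP    → 10 10 10
DIV     → 10 1
SWAP    → 1 10
MOD     → 1
PUSH -1 → 1 -1
SUB     → 2
PUSH -2 → 2 -2
SWAP    → -2 2

[-2, 2]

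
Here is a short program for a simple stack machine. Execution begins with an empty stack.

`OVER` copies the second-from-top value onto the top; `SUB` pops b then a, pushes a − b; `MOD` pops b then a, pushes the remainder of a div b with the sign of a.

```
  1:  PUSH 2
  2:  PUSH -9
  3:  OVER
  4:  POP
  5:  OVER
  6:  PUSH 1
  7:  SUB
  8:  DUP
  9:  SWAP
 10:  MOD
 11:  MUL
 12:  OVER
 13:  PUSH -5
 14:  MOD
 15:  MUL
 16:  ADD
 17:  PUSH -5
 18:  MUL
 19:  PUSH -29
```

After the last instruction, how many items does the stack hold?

2

PUSH 2   : 2
PUSH -9  : 2 -9
OVER     : 2 -9 2
POP      : 2 -9
OVER     : 2 -9 2
PUSH 1   : 2 -9 2 1
SUB      : 2 -9 1
DUP      : 2 -9 1 1
SWAP     : 2 -9 1 1
MOD      : 2 -9 0
MUL      : 2 0
OVER     : 2 0 2
PUSH -5  : 2 0 2 -5
MOD      : 2 0 2
MUL      : 2 0
ADD      : 2
PUSH -5  : 2 -5
MUL      : -10
PUSH -29 : -10 -29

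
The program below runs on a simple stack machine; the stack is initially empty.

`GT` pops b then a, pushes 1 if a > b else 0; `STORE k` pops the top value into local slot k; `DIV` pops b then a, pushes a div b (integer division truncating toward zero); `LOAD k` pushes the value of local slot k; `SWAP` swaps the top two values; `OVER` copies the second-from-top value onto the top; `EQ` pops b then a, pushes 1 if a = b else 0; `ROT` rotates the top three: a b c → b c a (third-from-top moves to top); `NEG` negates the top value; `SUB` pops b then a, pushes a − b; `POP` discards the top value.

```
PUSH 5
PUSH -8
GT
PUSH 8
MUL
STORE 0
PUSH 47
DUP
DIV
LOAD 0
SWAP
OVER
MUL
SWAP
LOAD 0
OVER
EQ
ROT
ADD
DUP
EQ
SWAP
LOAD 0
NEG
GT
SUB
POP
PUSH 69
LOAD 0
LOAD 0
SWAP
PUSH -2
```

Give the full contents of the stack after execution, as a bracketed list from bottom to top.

PUSH 5  -> 5
PUSH -8 -> 5 -8
GT      -> 1
PUSH 8  -> 1 8
MUL     -> 8
STORE 0 -> (empty)
PUSH 47 -> 47
DUP     -> 47 47
DIV     -> 1
LOAD 0  -> 1 8
SWAP    -> 8 1
OVER    -> 8 1 8
MUL     -> 8 8
SWAP    -> 8 8
LOAD 0  -> 8 8 8
OVER    -> 8 8 8 8
EQ      -> 8 8 1
ROT     -> 8 1 8
ADD     -> 8 9
DUP     -> 8 9 9
EQ      -> 8 1
SWAP    -> 1 8
LOAD 0  -> 1 8 8
NEG     -> 1 8 -8
GT      -> 1 1
SUB     -> 0
POP     -> (empty)
PUSH 69 -> 69
LOAD 0  -> 69 8
LOAD 0  -> 69 8 8
SWAP    -> 69 8 8
PUSH -2 -> 69 8 8 -2

[69, 8, 8, -2]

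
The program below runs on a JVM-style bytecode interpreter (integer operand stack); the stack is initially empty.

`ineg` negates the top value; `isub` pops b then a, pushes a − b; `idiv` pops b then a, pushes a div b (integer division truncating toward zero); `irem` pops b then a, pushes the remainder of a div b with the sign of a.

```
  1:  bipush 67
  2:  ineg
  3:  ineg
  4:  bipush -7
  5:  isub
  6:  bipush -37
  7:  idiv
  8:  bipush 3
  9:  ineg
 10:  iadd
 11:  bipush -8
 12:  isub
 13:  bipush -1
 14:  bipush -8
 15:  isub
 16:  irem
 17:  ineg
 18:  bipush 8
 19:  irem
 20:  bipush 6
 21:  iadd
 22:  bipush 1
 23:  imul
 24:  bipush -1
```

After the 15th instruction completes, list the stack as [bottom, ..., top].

[3, 7]

bipush 67   [67]
ineg        [-67]
ineg        [67]
bipush -7   [67, -7]
isub        [74]
bipush -37  [74, -37]
idiv        [-2]
bipush 3    [-2, 3]
ineg        [-2, -3]
iadd        [-5]
bipush -8   [-5, -8]
isub        [3]
bipush -1   [3, -1]
bipush -8   [3, -1, -8]
isub        [3, 7]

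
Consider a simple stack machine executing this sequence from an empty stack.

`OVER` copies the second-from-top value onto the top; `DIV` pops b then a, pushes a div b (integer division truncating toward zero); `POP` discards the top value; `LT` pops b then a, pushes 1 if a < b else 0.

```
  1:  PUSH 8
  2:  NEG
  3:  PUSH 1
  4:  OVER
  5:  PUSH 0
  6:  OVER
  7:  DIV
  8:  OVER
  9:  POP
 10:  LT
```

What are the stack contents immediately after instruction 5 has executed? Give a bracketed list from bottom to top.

[-8, 1, -8, 0]

PUSH 8 → 8
NEG    → -8
PUSH 1 → -8 1
OVER   → -8 1 -8
PUSH 0 → -8 1 -8 0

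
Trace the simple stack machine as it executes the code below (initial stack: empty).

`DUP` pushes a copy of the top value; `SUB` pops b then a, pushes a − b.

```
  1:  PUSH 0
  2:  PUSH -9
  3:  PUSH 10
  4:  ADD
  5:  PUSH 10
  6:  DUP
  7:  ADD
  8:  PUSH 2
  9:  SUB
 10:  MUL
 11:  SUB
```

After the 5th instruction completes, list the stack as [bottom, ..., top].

PUSH 0  → [0]
PUSH -9 → [0, -9]
PUSH 10 → [0, -9, 10]
ADD     → [0, 1]
PUSH 10 → [0, 1, 10]

[0, 1, 10]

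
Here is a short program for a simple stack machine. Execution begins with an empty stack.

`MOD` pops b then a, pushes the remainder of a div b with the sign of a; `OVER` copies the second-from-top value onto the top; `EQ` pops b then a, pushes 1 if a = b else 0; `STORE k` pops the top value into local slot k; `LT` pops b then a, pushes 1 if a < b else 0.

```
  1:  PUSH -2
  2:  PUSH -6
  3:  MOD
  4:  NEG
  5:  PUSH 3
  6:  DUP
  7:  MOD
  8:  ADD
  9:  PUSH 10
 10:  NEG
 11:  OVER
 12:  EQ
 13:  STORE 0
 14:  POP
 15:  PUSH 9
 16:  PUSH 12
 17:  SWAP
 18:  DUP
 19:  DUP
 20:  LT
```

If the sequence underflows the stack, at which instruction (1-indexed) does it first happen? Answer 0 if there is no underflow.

PUSH -2 → [-2]
PUSH -6 → [-2, -6]
MOD     → [-2]
NEG     → [2]
PUSH 3  → [2, 3]
DUP     → [2, 3, 3]
MOD     → [2, 0]
ADD     → [2]
PUSH 10 → [2, 10]
NEG     → [2, -10]
OVER    → [2, -10, 2]
EQ      → [2, 0]
STORE 0 → [2]
POP     → []
PUSH 9  → [9]
PUSH 12 → [9, 12]
SWAP    → [12, 9]
DUP     → [12, 9, 9]
DUP     → [12, 9, 9, 9]
LT      → [12, 9, 0]

0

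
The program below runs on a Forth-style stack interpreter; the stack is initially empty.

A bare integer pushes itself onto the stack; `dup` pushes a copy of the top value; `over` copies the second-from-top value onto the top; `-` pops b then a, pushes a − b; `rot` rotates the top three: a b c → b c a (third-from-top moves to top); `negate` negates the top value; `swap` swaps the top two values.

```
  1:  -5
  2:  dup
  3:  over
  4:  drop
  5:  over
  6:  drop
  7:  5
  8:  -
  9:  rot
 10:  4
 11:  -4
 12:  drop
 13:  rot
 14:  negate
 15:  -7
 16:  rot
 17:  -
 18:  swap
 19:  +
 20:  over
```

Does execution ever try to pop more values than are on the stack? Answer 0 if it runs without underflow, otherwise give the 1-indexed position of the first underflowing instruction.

-5   -> -5
dup  -> -5 -5
over -> -5 -5 -5
drop -> -5 -5
over -> -5 -5 -5
drop -> -5 -5
5    -> -5 -5 5
-    -> -5 -10
rot  — needs 3 operands, stack has 2 → underflow

9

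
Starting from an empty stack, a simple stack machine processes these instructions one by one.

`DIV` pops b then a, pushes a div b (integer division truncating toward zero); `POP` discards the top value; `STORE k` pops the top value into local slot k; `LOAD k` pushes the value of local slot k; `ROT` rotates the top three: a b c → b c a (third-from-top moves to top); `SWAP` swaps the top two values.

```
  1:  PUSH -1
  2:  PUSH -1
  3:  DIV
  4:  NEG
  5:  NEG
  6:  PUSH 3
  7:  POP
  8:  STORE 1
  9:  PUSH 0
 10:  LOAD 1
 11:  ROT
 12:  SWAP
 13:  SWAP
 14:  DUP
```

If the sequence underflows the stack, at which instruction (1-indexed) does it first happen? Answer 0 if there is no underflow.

11

PUSH -1 → [-1]
PUSH -1 → [-1, -1]
DIV     → [1]
NEG     → [-1]
NEG     → [1]
PUSH 3  → [1, 3]
POP     → [1]
STORE 1 → []
PUSH 0  → [0]
LOAD 1  → [0, 1]
ROT  — needs 3 operands, stack has 2 → underflow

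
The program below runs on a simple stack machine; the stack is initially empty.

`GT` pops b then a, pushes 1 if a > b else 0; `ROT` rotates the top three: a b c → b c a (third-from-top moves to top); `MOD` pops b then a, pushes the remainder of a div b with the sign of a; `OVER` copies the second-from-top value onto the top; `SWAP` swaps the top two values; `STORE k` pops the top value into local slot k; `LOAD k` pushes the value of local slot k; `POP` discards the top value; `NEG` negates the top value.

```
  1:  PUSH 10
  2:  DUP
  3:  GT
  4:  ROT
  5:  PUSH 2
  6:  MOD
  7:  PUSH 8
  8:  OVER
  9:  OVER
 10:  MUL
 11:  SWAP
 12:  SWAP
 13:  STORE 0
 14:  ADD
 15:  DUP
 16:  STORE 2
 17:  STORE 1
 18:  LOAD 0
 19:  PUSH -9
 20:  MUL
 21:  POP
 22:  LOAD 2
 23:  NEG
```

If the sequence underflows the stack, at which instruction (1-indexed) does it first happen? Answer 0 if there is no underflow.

PUSH 10 : 10
DUP     : 10 10
GT      : 0
ROT  — needs 3 operands, stack has 1 → underflow

4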